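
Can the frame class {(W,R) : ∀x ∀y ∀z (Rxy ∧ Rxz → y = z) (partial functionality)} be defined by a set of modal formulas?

Definable; ◇r → □r defines it

This is a Sahlqvist condition; the CD axiom ◇r → □r defines it.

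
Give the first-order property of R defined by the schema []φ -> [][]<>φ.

This is a Sahlqvist (Geach-type) schema ◇^0□^1φ → □^2◇^1φ.
Minimal-valuation argument: fix x; take any y with xR^0y and any z with xR^2z. Set V(φ) to the set of worlds R-reachable from y in exactly 1 step. Then □^1φ holds at y, so the antecedent holds at x; validity forces ◇^1φ at z, giving a w with zR^1w and yR^1w.
First-order correspondent: forall x forall z (x R^2 z -> exists w (xRw & zRw)).

forall x forall z (x R^2 z -> exists w (xRw & zRw))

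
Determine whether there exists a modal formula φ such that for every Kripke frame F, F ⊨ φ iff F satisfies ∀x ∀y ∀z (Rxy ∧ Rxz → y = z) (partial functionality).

This is a Sahlqvist condition; the CD axiom ◇r → □r defines it.
Suppose ◇r→□r is valid. Take Rxy, Rxz and set V(r)={y}. Then ◇r at x, so □r at x, so r at z, i.e. z=y.

Yes — defined by ◇r → □r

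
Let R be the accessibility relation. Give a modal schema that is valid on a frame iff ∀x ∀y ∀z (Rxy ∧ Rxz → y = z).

◇r → □r

A defining formula is ◇r → □r (the CD axiom).
Suppose ◇r→□r is valid. Take Rxy, Rxz and set V(r)={y}. Then ◇r at x, so □r at x, so r at z, i.e. z=y.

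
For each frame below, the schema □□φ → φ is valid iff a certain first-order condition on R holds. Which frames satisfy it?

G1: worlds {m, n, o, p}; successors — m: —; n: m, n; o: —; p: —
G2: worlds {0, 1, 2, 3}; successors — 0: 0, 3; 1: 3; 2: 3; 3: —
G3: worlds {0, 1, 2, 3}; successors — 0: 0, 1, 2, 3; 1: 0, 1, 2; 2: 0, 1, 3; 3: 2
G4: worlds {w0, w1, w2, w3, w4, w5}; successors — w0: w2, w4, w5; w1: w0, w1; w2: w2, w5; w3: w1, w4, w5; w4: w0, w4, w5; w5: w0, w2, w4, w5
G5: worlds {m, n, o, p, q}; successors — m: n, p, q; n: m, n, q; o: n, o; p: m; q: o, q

G3, G5

This is the axiom for a generalized confluence (Geach) condition; its first-order frame correspondent is ∀x ∃w (xR²w ∧ x = w).
G1: fails — at m but no w with mR²w and m=w.
G2: fails — at 1 but no w with 1R²w and 1=w.
G3: holds.
G4: fails — at w3 but no w with w3R²w and w3=w.
G5: holds.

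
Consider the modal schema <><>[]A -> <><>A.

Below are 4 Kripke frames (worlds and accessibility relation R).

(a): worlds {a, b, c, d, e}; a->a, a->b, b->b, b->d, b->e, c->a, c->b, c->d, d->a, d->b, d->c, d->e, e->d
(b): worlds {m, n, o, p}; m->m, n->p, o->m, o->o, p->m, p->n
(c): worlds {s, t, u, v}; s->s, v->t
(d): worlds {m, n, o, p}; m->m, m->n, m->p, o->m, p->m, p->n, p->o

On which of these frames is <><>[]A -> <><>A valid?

This is the axiom for a generalized confluence (Geach) condition; its first-order frame correspondent is forall x forall y (x R^2 y -> exists w (yRw & x R^2 w)).
(a): fails — eR²e but no w with eRw and eR²w.
(b): fails — nR²n but no w with nRw and nR²w.
(c): ✓.
(d): fails — mR²n but no w with nRw and mR²w.
Valid on: (c).

(c)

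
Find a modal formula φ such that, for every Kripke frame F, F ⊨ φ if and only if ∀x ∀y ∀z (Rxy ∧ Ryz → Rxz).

A defining formula is □ψ → □□ψ (the 4 axiom).
Suppose □ψ→□□ψ is valid. Take Rxy, Ryz and set V(ψ)={w : Rxw}. Then □ψ at x, so □□ψ at x, so □ψ at y, so ψ at z, i.e. Rxz.

□ψ → □□ψ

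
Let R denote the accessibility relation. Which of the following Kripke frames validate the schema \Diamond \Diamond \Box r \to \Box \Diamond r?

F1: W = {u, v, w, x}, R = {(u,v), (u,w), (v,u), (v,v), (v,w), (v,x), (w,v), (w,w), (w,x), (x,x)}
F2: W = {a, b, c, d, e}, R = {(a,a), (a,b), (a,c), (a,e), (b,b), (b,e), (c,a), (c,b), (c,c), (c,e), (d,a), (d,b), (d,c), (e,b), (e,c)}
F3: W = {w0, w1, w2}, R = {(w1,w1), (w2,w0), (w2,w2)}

Frame correspondent (Sahlqvist): \forall x \forall y \forall z ((x R^2 y \wedge xRz) \to \exists w (yRw \wedge zRw)) — i.e. a generalized confluence (Geach) condition.
F1: fails — vR²u, vRx but no t with uRt and xRt.
F2: condition met.
F3: fails — w2R²w0, w2Rw0 but no w with w0Rw and w0Rw.

F2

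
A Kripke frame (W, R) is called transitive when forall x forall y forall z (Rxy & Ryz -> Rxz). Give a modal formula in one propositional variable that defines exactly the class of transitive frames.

□r → □□r

This is transitivity; the standard corresponding axiom is 4: □r → □□r.
Suppose □r→□□r is valid. Take Rxy, Ryz and set V(r)={w : Rxw}. Then □r at x, so □□r at x, so □r at y, so r at z, i.e. Rxz.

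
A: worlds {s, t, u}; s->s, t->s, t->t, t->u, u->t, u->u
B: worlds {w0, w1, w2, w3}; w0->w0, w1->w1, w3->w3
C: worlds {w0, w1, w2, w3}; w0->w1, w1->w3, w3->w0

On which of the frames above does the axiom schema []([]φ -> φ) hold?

This is the axiom for shift-reflexivity; its first-order frame correspondent is forall x forall y (Rxy -> Ryy).
A: holds.
B: holds.
C: fails — Rw0w1 but not Rw1w1.

A, B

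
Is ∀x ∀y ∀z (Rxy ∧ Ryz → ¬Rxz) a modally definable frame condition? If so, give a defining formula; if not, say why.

Any modally definable frame class is closed under surjective bounded morphisms.
The 5-cycle (worlds 0,1,2,3,4 with 0→1→2→3→4→0) is intransitive. Mapping every world to a single reflexive point • is a surjective bounded morphism; the reflexive point is not intransitive (R••∧R•• but R••).
So no modal formula (or set of formulas) defines exactly the intransitive frames.

Not modally definable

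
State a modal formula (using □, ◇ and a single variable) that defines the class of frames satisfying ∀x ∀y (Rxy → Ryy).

□(□q → q)

A defining formula is □(□q → q) (the T□ axiom).
Suppose □(□q→q) is valid. Take Rxy and set V(q)={w : Ryw}. Then at y, □q holds; since □(□q→q) at x, □q→q at y, so q at y, i.e. Ryy.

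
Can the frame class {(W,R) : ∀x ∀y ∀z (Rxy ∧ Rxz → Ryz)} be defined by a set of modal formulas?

Yes — defined by ◇r → □◇r

Yes: it is the Euclidean property, defined by the 5 schema ◇r → □◇r.
Suppose ◇r→□◇r is valid. Take Rxy, Rxz and set V(r)={y}. Then ◇r at x, so □◇r at x, so ◇r at z, so some w with Rzw has r; w=y, i.e. Rzy. By symmetry of the argument, Ryz.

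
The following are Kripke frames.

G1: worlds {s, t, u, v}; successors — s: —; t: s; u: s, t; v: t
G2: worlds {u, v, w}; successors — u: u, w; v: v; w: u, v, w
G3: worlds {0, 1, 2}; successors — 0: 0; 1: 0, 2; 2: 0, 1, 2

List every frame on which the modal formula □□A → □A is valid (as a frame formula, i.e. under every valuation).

G2, G3

Frame correspondent (Sahlqvist): ∀x ∀y (Rxy → ∃z (Rxz ∧ Rzy)) — i.e. density.
G1: fails — Rvt but no z with Rvz and Rzt.
G2: ✓.
G3: ✓.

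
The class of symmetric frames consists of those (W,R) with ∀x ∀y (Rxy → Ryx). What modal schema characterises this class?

q → □◇q

This is symmetry; the standard corresponding axiom is B: q → □◇q.
Suppose q→□◇q is valid. Take Rxy and set V(q)={x}. Then q at x, so □◇q at x, so ◇q at y, so some z with Ryz has q; z=x, i.e. Ryx.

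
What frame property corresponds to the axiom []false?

□⊥ is valid iff no world has any successor (otherwise □⊥ fails at any world with one).
Conversely, any frame satisfying forall x forall y ~Rxy validates the schema.
So the correspondent is emptiness of R.

emptiness of R: forall x forall y ~Rxy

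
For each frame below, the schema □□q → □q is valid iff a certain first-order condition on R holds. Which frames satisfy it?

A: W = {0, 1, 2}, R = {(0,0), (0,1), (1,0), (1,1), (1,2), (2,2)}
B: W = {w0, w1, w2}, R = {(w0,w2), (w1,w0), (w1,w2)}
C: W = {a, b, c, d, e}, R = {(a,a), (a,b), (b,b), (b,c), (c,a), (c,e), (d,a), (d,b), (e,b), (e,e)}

Frame correspondent (Sahlqvist): ∀x ∀y (Rxy → ∃z (Rxz ∧ Rzy)) — i.e. density.
A: ✓.
B: fails — Rw0w2 but no z with Rw0z and Rzw2.
C: ✓.
Valid on: A, C.

A, C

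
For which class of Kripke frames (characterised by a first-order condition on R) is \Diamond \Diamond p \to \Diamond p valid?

transitivity

Replacing p by ¬p and contraposing gives the equivalent schema □p → □□p.
Suppose □p→□□p is valid. Take Rxy, Ryz and set V(p)={w : Rxw}. Then □p at x, so □□p at x, so □p at y, so p at z, i.e. Rxz.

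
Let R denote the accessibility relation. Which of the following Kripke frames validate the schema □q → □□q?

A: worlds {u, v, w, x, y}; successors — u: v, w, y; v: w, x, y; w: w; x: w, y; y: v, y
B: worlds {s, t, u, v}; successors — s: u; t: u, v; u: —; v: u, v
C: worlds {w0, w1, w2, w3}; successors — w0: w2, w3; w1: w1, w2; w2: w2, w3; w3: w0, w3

B

The schema corresponds to transitivity: ∀x ∀y ∀z (Rxy ∧ Ryz → Rxz).
A: fails — Ruv and Rvx but not Rux.
B: ✓.
C: fails — Rw1w2 and Rw2w3 but not Rw1w3.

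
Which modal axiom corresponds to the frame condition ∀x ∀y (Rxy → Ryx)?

r → □◇r

The condition is symmetry. The B schema r → □◇r defines it.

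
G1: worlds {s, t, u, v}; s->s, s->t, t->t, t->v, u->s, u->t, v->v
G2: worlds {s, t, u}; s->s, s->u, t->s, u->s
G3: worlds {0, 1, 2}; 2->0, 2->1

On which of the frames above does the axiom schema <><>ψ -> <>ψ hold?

G3

Frame correspondent (Sahlqvist): forall x forall y (x R^2 y -> exists w (y = w & xRw)) — i.e. a generalized confluence (Geach) condition.
G1: fails — sR²v but no w with v=w and sRw.
G2: fails — tR²u but no w with u=w and tRw.
G3: ✓.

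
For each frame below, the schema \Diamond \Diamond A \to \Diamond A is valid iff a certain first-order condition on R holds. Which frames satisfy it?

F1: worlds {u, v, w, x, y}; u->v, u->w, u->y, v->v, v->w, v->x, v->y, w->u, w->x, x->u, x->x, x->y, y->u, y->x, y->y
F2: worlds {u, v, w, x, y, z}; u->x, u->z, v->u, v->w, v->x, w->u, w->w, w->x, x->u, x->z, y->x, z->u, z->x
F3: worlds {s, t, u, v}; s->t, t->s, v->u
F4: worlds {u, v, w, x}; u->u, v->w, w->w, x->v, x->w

F4

The schema corresponds to transitivity: \forall x \forall y \forall z (Rxy \wedge Ryz \to Rxz).
F1: fails — Ruv and Rvx but not Rux.
F2: fails — Ruz and Rzu but not Ruu.
F3: fails — Rts and Rst but not Rtt.
F4: condition met.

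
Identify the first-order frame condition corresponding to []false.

emptiness of R

This is the Ver axiom.
Its frame correspondent is emptiness of R — forall x forall y ~Rxy.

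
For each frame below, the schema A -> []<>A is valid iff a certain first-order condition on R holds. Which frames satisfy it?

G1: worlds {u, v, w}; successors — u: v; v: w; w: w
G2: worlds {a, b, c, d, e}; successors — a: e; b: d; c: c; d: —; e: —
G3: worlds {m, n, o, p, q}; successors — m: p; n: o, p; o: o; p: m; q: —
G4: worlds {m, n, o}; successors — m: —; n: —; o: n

none

This is the axiom for symmetry; its first-order frame correspondent is forall x forall y (Rxy -> Ryx).
G1: fails — Ruv but not Rvu.
G2: fails — Rae but not Rea.
G3: fails — Rno but not Ron.
G4: fails — Ron but not Rno.
Valid on no frame.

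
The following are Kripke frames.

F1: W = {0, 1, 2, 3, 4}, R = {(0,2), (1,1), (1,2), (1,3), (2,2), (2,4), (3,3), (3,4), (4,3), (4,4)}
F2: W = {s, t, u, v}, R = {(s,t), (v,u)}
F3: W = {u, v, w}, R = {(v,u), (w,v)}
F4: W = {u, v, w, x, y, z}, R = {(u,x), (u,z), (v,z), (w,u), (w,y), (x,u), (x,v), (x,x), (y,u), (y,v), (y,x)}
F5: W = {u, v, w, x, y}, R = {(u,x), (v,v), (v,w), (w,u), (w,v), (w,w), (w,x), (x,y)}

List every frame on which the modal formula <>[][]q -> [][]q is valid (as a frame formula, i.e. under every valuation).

Frame correspondent (Sahlqvist): forall x forall y forall z ((xRy & x R^2 z) -> exists w (y R^2 w & z = w)) — i.e. a generalized confluence (Geach) condition.
F1: fails — 1R2, 1R²1 but no w with 2R²w and 1=w.
F2: condition met.
F3: fails — wRv, wR²u but no t with vR²t and u=t.
F4: fails — uRz, uR²u but no t with zR²t and u=t.
F5: fails — uRx, uR²y but no t with xR²t and y=t.

F2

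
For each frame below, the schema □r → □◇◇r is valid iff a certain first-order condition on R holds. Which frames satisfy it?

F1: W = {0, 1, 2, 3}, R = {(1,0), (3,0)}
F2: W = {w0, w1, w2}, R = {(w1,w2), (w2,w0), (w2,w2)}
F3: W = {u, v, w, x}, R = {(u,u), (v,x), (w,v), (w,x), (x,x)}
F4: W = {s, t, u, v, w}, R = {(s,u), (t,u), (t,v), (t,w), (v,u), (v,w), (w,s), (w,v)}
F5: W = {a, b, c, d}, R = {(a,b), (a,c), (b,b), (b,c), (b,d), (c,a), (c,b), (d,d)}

Frame correspondent (Sahlqvist): ∀x ∀z (xRz → ∃w (xRw ∧ zR²w)) — i.e. a generalized confluence (Geach) condition.
F1: fails — 1R0 but no w with 1Rw and 0R²w.
F2: fails — w2Rw0 but no w with w2Rw and w0R²w.
F3: condition met.
F4: fails — sRu but no w* with sRw* and uR²w*.
F5: condition met.
Valid on: F3, F5.

F3, F5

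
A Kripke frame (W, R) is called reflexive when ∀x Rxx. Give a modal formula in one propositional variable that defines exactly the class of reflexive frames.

□ψ → ψ

This is reflexivity; the standard corresponding axiom is T: □ψ → ψ.
Suppose □ψ→ψ is valid. At any x set V(ψ)={w : Rxw}. Then □ψ holds at x, so ψ holds at x, i.e. Rxx.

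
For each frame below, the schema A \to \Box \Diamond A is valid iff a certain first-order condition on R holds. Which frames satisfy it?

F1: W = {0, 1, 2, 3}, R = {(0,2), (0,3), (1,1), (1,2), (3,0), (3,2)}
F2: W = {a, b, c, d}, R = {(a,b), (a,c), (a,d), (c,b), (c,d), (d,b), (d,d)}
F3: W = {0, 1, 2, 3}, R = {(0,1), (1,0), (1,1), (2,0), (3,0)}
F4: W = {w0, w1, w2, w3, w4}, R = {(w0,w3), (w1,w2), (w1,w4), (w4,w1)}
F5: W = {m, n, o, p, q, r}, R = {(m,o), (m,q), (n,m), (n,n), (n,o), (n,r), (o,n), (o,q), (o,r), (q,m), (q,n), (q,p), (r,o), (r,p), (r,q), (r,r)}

none

The schema corresponds to symmetry: \forall x \forall y (Rxy \to Ryx).
F1: fails — R32 but not R23.
F2: fails — Rcd but not Rdc.
F3: fails — R20 but not R02.
F4: fails — Rw1w2 but not Rw2w1.
F5: fails — Rnr but not Rrn.
Valid on no frame.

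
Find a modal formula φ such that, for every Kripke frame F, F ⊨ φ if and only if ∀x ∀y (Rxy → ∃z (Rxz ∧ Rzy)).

This is density; the standard corresponding axiom is C4: □□ψ → □ψ.
Suppose □□ψ→□ψ is valid. Take Rxy and set V(ψ)={w : xR²w}. Then □□ψ at x, so □ψ at x, so ψ at y, i.e. ∃z(Rxz∧Rzy).

□□ψ → □ψ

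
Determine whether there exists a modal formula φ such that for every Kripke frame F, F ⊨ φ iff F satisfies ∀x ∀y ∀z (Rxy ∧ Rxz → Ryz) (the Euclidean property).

This is a Sahlqvist condition; the 5 axiom ◇p → □◇p defines it.
Suppose ◇p→□◇p is valid. Take Rxy, Rxz and set V(p)={y}. Then ◇p at x, so □◇p at x, so ◇p at z, so some w with Rzw has p; w=y, i.e. Rzy. By symmetry of the argument, Ryz.

Yes, by ◇p → □◇p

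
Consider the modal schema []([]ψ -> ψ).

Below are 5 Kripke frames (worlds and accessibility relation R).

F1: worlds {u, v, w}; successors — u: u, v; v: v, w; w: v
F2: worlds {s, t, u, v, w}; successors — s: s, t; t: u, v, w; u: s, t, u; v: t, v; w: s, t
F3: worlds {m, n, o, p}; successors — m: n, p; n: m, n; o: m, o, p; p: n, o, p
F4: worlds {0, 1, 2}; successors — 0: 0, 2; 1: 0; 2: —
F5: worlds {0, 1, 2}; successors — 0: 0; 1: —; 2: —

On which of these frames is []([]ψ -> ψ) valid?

F5

This is the axiom for shift-reflexivity; its first-order frame correspondent is forall x forall y (Rxy -> Ryy).
F1: fails — Rvw but not Rww.
F2: fails — Rwt but not Rtt.
F3: fails — Rom but not Rmm.
F4: fails — R02 but not R22.
F5: condition met.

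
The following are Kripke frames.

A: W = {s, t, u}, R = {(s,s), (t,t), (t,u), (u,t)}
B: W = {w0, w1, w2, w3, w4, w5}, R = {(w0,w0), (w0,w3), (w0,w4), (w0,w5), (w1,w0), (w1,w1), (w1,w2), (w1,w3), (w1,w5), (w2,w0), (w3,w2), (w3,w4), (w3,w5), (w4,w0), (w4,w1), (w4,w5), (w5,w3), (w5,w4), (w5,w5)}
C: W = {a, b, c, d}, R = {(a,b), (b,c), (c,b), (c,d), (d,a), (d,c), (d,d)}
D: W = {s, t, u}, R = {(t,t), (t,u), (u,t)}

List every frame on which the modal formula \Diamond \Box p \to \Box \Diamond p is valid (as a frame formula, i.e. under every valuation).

A, D

Frame correspondent (Sahlqvist): \forall x \forall y \forall z (Rxy \wedge Rxz \to \exists w (Ryw \wedge Rzw)) — i.e. convergence.
A: holds.
B: fails — Rw1w3 and Rw1w2 but w3 and w2 have no common successor.
C: fails — Rdd and Rda but d and a have no common successor.
D: holds.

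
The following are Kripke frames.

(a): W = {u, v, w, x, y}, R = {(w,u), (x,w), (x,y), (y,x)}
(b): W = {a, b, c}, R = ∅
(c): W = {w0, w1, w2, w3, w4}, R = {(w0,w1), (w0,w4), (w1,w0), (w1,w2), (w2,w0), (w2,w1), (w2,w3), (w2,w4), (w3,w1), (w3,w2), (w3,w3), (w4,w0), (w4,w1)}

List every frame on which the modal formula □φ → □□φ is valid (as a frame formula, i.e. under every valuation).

The schema corresponds to transitivity: ∀x ∀y ∀z (Rxy ∧ Ryz → Rxz).
(a): fails — Rxy and Ryx but not Rxx.
(b): holds.
(c): fails — Rw1w2 and Rw2w4 but not Rw1w4.
Valid on: (b).

(b)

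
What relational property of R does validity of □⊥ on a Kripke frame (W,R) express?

This schema is the Ver axiom.
Its frame correspondent is emptiness of R — ∀x ∀y ¬Rxy.

emptiness of R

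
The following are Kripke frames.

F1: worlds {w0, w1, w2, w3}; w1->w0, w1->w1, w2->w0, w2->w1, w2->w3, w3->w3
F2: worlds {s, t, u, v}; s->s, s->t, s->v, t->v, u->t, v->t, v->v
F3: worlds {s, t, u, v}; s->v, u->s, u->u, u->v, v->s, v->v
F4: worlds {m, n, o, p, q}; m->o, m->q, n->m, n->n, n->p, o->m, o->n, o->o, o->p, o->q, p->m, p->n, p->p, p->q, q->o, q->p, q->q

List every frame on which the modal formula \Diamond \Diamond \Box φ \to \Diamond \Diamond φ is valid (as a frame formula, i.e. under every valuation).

Frame correspondent (Sahlqvist): \forall x \forall y (x R^2 y \to \exists w (yRw \wedge x R^2 w)) — i.e. a generalized confluence (Geach) condition.
F1: fails — w1R²w0 but no w with w0Rw and w1R²w.
F2: holds.
F3: holds.
F4: holds.

F2, F3, F4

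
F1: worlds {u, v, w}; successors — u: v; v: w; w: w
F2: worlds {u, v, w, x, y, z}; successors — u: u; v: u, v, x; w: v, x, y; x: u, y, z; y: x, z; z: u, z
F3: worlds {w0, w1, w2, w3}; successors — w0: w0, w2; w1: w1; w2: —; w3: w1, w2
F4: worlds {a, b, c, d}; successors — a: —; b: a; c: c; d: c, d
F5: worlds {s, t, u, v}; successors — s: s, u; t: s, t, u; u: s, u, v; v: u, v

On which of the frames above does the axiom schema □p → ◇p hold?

This is the axiom for seriality; its first-order frame correspondent is ∀x ∃y Rxy.
F1: holds.
F2: holds.
F3: fails — world w2 has no successor.
F4: fails — world a has no successor.
F5: holds.
Valid on: F1, F2, F5.

F1, F2, F5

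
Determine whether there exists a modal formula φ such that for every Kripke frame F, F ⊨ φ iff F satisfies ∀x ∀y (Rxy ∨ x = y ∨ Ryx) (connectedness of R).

Modal frame validity is preserved under disjoint unions.
Take 4 disjoint single-world reflexive frames: each is trivially connected, but their disjoint union has 4 worlds with no edge between distinct components, so it is not connected.
Hence connectedness of R is not modally definable.

No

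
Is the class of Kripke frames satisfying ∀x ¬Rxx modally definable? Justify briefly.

Not modally definable

Any modally definable frame class is closed under surjective bounded morphisms.
The 2-cycle (worlds 0,1 with 0→1→0) is irreflexive, and the map sending every world to a single reflexive point • is a surjective bounded morphism (forth: every edge maps to (•,•); back: every world has a successor). So any modal formula valid on the 2-cycle is also valid on the reflexive point, which is not irreflexive.
So the class is not modally definable.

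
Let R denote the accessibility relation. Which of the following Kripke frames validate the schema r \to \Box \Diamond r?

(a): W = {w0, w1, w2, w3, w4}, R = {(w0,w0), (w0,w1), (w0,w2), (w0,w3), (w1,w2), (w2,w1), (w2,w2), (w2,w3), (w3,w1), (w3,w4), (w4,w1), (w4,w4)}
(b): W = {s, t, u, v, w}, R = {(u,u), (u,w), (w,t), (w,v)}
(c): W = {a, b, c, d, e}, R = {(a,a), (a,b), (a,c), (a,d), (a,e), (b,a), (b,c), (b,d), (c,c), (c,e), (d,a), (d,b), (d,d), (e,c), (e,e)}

The schema corresponds to symmetry: \forall x \forall y (Rxy \to Ryx).
(a): fails — Rw3w1 but not Rw1w3.
(b): fails — Rwt but not Rtw.
(c): fails — Rbc but not Rcb.
Valid on no frame.

none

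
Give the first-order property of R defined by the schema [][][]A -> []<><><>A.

This is a Sahlqvist (Geach-type) schema ◇^0□^3A → □^1◇^3A.
Minimal-valuation argument: fix x; take any y with xR^0y and any z with xR^1z. Set V(A) to the set of worlds R-reachable from y in exactly 3 steps. Then □^3A holds at y, so the antecedent holds at x; validity forces ◇^3A at z, giving a w with zR^3w and yR^3w.
First-order correspondent: forall x forall z (xRz -> exists w (x R^3 w & z R^3 w)).

forall x forall z (xRz -> exists w (x R^3 w & z R^3 w))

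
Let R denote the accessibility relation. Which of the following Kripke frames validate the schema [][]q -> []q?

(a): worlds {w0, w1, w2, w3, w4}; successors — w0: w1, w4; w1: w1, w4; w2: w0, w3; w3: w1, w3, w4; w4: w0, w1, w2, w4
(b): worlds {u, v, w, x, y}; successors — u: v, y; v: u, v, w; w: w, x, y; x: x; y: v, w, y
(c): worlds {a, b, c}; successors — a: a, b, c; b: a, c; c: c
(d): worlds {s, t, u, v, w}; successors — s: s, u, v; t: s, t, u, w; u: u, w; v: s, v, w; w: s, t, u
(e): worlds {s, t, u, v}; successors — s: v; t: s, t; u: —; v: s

(b), (c), (d)

Frame correspondent (Sahlqvist): forall x forall y (Rxy -> exists z (Rxz & Rzy)) — i.e. density.
(a): fails — Rw2w0 but no z with Rw2z and Rzw0.
(b): ✓.
(c): ✓.
(d): ✓.
(e): fails — Rvs but no z with Rvz and Rzs.
Valid on: (b), (c), (d).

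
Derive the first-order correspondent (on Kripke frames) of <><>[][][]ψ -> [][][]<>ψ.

forall x forall y forall z ((x R^2 y & x R^3 z) -> exists w (y R^3 w & zRw))

This is a Sahlqvist (Geach-type) schema ◇^2□^3ψ → □^3◇^1ψ.
Minimal-valuation argument: fix x; take any y with xR^2y and any z with xR^3z. Set V(ψ) to the set of worlds R-reachable from y in exactly 3 steps. Then □^3ψ holds at y, so the antecedent holds at x; validity forces ◇^1ψ at z, giving a w with zR^1w and yR^3w.
First-order correspondent: forall x forall y forall z ((x R^2 y & x R^3 z) -> exists w (y R^3 w & zRw)).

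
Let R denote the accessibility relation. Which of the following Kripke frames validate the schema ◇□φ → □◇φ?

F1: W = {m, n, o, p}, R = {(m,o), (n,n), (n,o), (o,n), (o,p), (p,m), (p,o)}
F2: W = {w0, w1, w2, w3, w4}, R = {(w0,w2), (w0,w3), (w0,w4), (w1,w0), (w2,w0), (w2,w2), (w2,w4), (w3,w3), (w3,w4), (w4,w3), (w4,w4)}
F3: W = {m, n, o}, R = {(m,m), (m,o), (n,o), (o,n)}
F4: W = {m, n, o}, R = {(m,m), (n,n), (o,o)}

Frame correspondent (Sahlqvist): ∀x ∀y ∀z (Rxy ∧ Rxz → ∃w (Ryw ∧ Rzw)) — i.e. convergence.
F1: fails — Rpm and Rpo but m and o have no common successor.
F2: holds.
F3: fails — Rmo and Rmm but o and m have no common successor.
F4: holds.
Valid on: F2, F4.

F2, F4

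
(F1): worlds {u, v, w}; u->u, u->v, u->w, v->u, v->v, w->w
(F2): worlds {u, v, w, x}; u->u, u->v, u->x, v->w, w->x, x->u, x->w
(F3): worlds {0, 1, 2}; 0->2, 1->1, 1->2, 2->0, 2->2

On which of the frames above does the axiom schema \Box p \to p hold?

This is the axiom for reflexivity; its first-order frame correspondent is \forall x Rxx.
(F1): condition met.
(F2): fails — world v does not see itself.
(F3): fails — world 0 does not see itself.

(F1)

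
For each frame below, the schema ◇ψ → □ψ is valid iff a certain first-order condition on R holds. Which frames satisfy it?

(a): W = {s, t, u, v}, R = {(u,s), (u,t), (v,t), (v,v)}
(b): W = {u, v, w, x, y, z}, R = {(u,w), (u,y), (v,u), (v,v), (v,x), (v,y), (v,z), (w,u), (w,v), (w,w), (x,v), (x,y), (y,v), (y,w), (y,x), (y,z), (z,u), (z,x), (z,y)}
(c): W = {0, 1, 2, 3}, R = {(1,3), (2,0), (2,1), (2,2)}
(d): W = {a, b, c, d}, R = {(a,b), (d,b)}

The schema corresponds to partial functionality: ∀x ∀y ∀z (Rxy ∧ Rxz → y = z).
(a): fails — u sees both s and t.
(b): fails — u sees both w and y.
(c): fails — 2 sees both 0 and 1.
(d): ✓.

(d)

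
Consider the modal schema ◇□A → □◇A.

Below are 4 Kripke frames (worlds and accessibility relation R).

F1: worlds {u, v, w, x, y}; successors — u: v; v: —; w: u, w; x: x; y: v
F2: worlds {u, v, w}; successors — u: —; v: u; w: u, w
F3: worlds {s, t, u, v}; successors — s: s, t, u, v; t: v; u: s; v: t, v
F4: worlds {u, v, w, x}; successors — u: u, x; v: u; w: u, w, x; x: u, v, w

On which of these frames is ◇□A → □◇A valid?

F4

Frame correspondent (Sahlqvist): ∀x ∀y ∀z (Rxy ∧ Rxz → ∃w (Ryw ∧ Rzw)) — i.e. convergence.
F1: fails — Ruv and Ruv but v and v have no common successor.
F2: fails — Rvu and Rvu but u and u have no common successor.
F3: fails — Rsv and Rsu but v and u have no common successor.
F4: condition met.
Valid on: F4.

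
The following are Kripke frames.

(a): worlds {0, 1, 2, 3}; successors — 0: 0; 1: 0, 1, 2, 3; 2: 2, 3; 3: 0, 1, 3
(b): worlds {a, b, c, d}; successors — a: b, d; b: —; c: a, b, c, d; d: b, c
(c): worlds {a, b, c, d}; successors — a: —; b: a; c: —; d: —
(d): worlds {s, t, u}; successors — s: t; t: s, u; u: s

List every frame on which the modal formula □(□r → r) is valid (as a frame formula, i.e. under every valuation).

Frame correspondent (Sahlqvist): ∀x ∀y (Rxy → Ryy) — i.e. shift-reflexivity.
(a): holds.
(b): fails — Rcd but not Rdd.
(c): fails — Rba but not Raa.
(d): fails — Rus but not Rss.

(a)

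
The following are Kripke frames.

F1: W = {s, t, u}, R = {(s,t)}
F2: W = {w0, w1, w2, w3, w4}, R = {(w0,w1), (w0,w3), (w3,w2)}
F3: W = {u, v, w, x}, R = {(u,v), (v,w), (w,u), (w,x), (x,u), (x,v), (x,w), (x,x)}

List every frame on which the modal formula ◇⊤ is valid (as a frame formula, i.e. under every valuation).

F3

This is the axiom for seriality; its first-order frame correspondent is ∀x ∃y Rxy.
F1: fails — world t has no successor.
F2: fails — world w1 has no successor.
F3: holds.
Valid on: F3.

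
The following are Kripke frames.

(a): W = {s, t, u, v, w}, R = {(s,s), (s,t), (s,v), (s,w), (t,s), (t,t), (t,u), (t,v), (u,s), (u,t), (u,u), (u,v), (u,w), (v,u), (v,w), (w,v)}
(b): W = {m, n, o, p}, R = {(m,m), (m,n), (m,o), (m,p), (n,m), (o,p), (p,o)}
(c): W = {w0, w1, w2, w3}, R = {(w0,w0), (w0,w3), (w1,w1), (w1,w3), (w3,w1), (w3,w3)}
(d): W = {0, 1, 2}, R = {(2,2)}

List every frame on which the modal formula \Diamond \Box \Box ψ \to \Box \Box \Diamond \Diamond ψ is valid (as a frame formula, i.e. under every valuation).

(a), (c), (d)

The schema corresponds to a generalized confluence (Geach) condition: \forall x \forall y \forall z ((xRy \wedge x R^2 z) \to \exists w (y R^2 w \wedge z R^2 w)).
(a): satisfies the condition.
(b): fails — mRo, mR²p but no w with oR²w and pR²w.
(c): satisfies the condition.
(d): satisfies the condition.
Valid on: (a), (c), (d).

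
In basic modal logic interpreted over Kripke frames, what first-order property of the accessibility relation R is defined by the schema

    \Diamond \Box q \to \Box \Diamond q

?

Suppose ◇□q→□◇q is valid. Take Rxy, Rxz and set V(q)={w : Ryw}. Then □q at y so ◇□q at x, so □◇q at x, so ◇q at z, giving w with Rzw and Ryw.
Conversely, any frame satisfying \forall x \forall y \forall z (Rxy \wedge Rxz \to \exists w (Ryw \wedge Rzw)) validates the schema.
Frame condition: \forall x \forall y \forall z (Rxy \wedge Rxz \to \exists w (Ryw \wedge Rzw)).

Convergence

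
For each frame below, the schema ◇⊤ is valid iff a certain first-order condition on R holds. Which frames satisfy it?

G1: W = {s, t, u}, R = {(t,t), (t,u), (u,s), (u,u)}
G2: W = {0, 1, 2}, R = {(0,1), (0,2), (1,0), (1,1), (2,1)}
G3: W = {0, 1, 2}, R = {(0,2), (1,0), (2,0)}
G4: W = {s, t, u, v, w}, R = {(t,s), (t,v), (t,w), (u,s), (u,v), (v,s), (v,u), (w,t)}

G2, G3

The schema corresponds to seriality: ∀x ∃y Rxy.
G1: fails — world s has no successor.
G2: condition met.
G3: condition met.
G4: fails — world s has no successor.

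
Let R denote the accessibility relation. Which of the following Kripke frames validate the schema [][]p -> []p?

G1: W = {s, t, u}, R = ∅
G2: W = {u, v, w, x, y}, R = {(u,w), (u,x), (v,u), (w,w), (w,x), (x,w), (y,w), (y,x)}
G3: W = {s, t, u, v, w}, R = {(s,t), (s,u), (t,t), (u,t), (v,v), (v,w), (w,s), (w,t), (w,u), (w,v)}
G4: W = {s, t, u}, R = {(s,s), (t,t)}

This is the axiom for density; its first-order frame correspondent is forall x forall y (Rxy -> exists z (Rxz & Rzy)).
G1: holds.
G2: fails — Rvu but no z with Rvz and Rzu.
G3: fails — Rsu but no z with Rsz and Rzu.
G4: holds.
Valid on: G1, G4.

G1, G4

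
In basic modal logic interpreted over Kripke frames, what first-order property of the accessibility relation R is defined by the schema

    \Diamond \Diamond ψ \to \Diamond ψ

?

transitivity: \forall x \forall y \forall z (Rxy \wedge Ryz \to Rxz)

Replacing ψ by ¬ψ and contraposing gives the equivalent schema □ψ → □□ψ.
Suppose □ψ→□□ψ is valid. Take Rxy, Ryz and set V(ψ)={w : Rxw}. Then □ψ at x, so □□ψ at x, so □ψ at y, so ψ at z, i.e. Rxz.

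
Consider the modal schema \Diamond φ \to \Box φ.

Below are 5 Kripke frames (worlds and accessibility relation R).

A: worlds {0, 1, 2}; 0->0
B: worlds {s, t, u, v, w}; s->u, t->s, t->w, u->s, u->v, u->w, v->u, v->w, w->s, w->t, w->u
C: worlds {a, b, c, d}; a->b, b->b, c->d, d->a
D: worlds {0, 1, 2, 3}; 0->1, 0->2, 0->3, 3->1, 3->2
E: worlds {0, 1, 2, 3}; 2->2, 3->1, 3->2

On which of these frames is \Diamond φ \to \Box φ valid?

A, C

The schema corresponds to partial functionality: \forall x \forall y \forall z (Rxy \wedge Rxz \to y = z).
A: ✓.
B: fails — t sees both s and w.
C: ✓.
D: fails — 0 sees both 1 and 2.
E: fails — 3 sees both 1 and 2.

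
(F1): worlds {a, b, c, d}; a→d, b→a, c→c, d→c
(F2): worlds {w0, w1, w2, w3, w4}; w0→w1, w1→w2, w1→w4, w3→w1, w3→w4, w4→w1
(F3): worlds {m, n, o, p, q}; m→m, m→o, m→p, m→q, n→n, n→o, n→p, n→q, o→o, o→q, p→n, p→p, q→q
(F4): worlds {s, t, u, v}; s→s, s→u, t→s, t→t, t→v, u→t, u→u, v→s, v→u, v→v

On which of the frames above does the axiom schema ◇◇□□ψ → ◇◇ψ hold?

Frame correspondent (Sahlqvist): ∀x ∀y (xR²y → ∃w (yR²w ∧ xR²w)) — i.e. a generalized confluence (Geach) condition.
(F1): fails — bR²d but no w with dR²w and bR²w.
(F2): fails — w0R²w2 but no w with w2R²w and w0R²w.
(F3): ✓.
(F4): ✓.
Valid on: (F3), (F4).

(F3), (F4)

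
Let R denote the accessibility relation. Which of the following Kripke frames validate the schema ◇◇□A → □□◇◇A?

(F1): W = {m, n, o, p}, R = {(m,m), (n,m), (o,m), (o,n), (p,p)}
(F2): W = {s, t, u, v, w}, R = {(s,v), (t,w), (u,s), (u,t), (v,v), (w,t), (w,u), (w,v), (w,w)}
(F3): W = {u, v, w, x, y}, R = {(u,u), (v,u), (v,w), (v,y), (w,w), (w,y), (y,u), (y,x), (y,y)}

(F1)

The schema corresponds to a generalized confluence (Geach) condition: ∀x ∀y ∀z ((xR²y ∧ xR²z) → ∃w (yRw ∧ zR²w)).
(F1): holds.
(F2): fails — tR²t, tR²v but no w* with tRw* and vR²w*.
(F3): fails — vR²u, vR²x but no t with uRt and xR²t.
Valid on: (F1).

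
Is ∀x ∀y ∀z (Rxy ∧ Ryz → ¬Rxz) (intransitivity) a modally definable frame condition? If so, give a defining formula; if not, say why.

Any modally definable frame class is closed under surjective bounded morphisms.
The 3-cycle (worlds a,b,c with a→b→c→a) is intransitive. Mapping every world to a single reflexive point • is a surjective bounded morphism; the reflexive point is not intransitive (R••∧R•• but R••).
So the class is not modally definable.

Not definable by any modal formula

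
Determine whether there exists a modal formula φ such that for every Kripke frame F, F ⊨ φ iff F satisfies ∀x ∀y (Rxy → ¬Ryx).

Not definable by any modal formula

Any modally definable frame class is closed under surjective bounded morphisms.
The 3-cycle (worlds 0,1,2 with 0→1→2→0) is asymmetric. Mapping every world to a single reflexive point • is a surjective bounded morphism, and the reflexive point is not asymmetric (R•• but asymmetry requires ¬R••).
Hence asymmetry is not modally definable.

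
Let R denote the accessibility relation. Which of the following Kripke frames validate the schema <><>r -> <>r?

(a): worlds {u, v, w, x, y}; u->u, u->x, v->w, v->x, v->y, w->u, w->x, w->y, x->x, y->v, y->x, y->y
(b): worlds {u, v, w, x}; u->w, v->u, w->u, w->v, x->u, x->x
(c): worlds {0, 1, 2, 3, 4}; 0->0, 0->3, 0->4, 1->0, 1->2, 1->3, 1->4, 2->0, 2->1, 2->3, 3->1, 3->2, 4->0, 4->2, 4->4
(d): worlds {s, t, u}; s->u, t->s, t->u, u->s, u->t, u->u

The schema corresponds to transitivity: forall x forall y forall z (Rxy & Ryz -> Rxz).
(a): fails — Rvw and Rwu but not Rvu.
(b): fails — Ruw and Rwu but not Ruu.
(c): fails — R32 and R23 but not R33.
(d): fails — Rtu and Rut but not Rtt.
Valid on no frame.

none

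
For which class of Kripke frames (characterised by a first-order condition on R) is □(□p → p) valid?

Shift-reflexivity

Suppose □(□p→p) is valid. Take Rxy and set V(p)={w : Ryw}. Then at y, □p holds; since □(□p→p) at x, □p→p at y, so p at y, i.e. Ryy.
Conversely, any frame satisfying ∀x ∀y (Rxy → Ryy) validates the schema.
So the correspondent is shift-reflexivity.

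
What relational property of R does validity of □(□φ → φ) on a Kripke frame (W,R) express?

Shift-reflexivity

This is the T□ axiom.
Its frame correspondent is shift-reflexivity — ∀x ∀y (Rxy → Ryy).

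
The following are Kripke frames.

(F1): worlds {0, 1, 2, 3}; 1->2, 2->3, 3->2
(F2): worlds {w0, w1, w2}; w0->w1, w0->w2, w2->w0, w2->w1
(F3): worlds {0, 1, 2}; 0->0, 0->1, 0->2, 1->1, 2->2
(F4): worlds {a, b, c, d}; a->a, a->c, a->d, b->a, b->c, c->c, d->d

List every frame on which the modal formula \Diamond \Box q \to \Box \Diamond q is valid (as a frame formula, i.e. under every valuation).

This is the axiom for convergence; its first-order frame correspondent is \forall x \forall y \forall z (Rxy \wedge Rxz \to \exists w (Ryw \wedge Rzw)).
(F1): holds.
(F2): fails — Rw0w1 and Rw0w1 but w1 and w1 have no common successor.
(F3): fails — R02 and R01 but 2 and 1 have no common successor.
(F4): fails — Rac and Rad but c and d have no common successor.

(F1)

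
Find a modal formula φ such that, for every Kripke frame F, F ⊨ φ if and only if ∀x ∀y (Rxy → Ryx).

This is symmetry; the standard corresponding axiom is B: r → □◇r.
Suppose r→□◇r is valid. Take Rxy and set V(r)={x}. Then r at x, so □◇r at x, so ◇r at y, so some z with Ryz has r; z=x, i.e. Ryx.

r → □◇r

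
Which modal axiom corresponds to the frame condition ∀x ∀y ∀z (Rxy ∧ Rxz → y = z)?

◇ψ → □ψ

A defining formula is ◇ψ → □ψ (the CD axiom).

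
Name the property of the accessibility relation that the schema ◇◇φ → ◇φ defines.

Replacing φ by ¬φ and contraposing gives the equivalent schema □φ → □□φ.
Suppose □φ→□□φ is valid. Take Rxy, Ryz and set V(φ)={w : Rxw}. Then □φ at x, so □□φ at x, so □φ at y, so φ at z, i.e. Rxz.

Transitivity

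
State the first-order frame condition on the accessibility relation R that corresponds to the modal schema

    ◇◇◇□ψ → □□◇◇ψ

∀x ∀y ∀z ((xR³y ∧ xR²z) → ∃w (yRw ∧ zR²w))

This is a Sahlqvist (Geach-type) schema ◇^3□^1ψ → □^2◇^2ψ.
First-order correspondent: ∀x ∀y ∀z ((xR³y ∧ xR²z) → ∃w (yRw ∧ zR²w)).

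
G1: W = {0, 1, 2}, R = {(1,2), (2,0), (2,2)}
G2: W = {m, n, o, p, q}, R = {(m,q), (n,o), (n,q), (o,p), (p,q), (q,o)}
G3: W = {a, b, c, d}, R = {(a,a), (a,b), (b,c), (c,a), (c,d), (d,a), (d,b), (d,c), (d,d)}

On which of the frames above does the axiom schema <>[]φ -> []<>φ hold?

none

Frame correspondent (Sahlqvist): forall x forall y forall z (Rxy & Rxz -> exists w (Ryw & Rzw)) — i.e. convergence.
G1: fails — R22 and R20 but 2 and 0 have no common successor.
G2: fails — Rno and Rnq but o and q have no common successor.
G3: fails — Rab and Raa but b and a have no common successor.
Valid on no frame.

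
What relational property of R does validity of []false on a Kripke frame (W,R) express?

Emptiness of R

□⊥ is valid iff no world has any successor (otherwise □⊥ fails at any world with one).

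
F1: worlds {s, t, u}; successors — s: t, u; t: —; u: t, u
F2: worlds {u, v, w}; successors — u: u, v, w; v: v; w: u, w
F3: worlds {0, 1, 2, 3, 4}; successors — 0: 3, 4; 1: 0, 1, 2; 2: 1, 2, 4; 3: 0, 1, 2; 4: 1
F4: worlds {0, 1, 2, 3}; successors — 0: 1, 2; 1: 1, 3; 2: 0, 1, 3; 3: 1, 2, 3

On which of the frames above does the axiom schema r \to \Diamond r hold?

The schema corresponds to reflexivity: \forall x Rxx.
F1: fails — world s does not see itself.
F2: ✓.
F3: fails — world 0 does not see itself.
F4: fails — world 0 does not see itself.
Valid on: F2.

F2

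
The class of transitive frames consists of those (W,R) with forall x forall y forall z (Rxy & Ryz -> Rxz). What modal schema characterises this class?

The condition is transitivity. The 4 schema □p → □□p defines it.
Suppose □p→□□p is valid. Take Rxy, Ryz and set V(p)={w : Rxw}. Then □p at x, so □□p at x, so □p at y, so p at z, i.e. Rxz.

□p → □□p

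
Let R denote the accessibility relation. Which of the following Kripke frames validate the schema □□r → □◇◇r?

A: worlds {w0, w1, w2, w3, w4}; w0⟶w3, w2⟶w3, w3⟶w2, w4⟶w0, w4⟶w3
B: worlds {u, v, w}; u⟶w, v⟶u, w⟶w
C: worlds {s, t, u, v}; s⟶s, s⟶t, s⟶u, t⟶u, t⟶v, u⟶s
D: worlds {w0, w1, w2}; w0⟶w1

This is the axiom for a generalized confluence (Geach) condition; its first-order frame correspondent is ∀x ∀z (xRz → ∃w (xR²w ∧ zR²w)).
A: fails — w0Rw3 but no w with w0R²w and w3R²w.
B: condition met.
C: fails — tRv but no w with tR²w and vR²w.
D: fails — w0Rw1 but no w with w0R²w and w1R²w.

B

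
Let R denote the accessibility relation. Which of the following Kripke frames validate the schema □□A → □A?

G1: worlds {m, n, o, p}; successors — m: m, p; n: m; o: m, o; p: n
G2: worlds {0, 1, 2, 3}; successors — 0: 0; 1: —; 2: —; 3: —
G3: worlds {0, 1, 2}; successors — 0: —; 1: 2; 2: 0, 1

This is the axiom for density; its first-order frame correspondent is ∀x ∀y (Rxy → ∃z (Rxz ∧ Rzy)).
G1: fails — Rpn but no z with Rpz and Rzn.
G2: ✓.
G3: fails — R12 but no z with R1z and Rz2.
Valid on: G2.

G2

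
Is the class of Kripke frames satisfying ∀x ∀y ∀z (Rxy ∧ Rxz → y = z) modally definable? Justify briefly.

This is a Sahlqvist condition; the CD axiom ◇r → □r defines it.

Yes — defined by ◇r → □r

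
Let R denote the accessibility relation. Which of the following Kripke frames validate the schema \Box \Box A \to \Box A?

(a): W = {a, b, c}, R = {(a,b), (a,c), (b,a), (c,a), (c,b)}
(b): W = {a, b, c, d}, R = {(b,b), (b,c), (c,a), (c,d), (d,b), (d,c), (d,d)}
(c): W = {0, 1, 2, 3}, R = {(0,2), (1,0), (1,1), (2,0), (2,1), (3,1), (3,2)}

Frame correspondent (Sahlqvist): \forall x \forall y (Rxy \to \exists z (Rxz \wedge Rzy)) — i.e. density.
(a): fails — Rba but no z with Rbz and Rza.
(b): fails — Rca but no z with Rcz and Rza.
(c): fails — R32 but no z with R3z and Rz2.

none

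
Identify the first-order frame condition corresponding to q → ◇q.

Replacing q by ¬q and contraposing gives the equivalent schema □q → q.
Suppose □q→q is valid. At any x set V(q)={w : Rxw}. Then □q holds at x, so q holds at x, i.e. Rxx.
Conversely, any frame satisfying ∀x Rxx validates the schema.
So the correspondent is reflexivity.

reflexivity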